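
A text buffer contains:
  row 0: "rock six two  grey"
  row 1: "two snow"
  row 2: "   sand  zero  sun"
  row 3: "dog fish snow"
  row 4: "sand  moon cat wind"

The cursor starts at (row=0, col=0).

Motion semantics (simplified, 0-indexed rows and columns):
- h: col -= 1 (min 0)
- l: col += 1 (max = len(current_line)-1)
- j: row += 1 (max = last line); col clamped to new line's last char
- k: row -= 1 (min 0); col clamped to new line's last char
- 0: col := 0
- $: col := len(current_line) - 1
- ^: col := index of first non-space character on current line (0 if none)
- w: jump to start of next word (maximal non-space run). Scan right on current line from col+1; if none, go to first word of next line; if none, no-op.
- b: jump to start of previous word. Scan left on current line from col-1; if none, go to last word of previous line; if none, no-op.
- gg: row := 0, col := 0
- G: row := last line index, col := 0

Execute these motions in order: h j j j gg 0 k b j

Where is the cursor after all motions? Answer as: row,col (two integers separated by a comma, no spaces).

After 1 (h): row=0 col=0 char='r'
After 2 (j): row=1 col=0 char='t'
After 3 (j): row=2 col=0 char='_'
After 4 (j): row=3 col=0 char='d'
After 5 (gg): row=0 col=0 char='r'
After 6 (0): row=0 col=0 char='r'
After 7 (k): row=0 col=0 char='r'
After 8 (b): row=0 col=0 char='r'
After 9 (j): row=1 col=0 char='t'

Answer: 1,0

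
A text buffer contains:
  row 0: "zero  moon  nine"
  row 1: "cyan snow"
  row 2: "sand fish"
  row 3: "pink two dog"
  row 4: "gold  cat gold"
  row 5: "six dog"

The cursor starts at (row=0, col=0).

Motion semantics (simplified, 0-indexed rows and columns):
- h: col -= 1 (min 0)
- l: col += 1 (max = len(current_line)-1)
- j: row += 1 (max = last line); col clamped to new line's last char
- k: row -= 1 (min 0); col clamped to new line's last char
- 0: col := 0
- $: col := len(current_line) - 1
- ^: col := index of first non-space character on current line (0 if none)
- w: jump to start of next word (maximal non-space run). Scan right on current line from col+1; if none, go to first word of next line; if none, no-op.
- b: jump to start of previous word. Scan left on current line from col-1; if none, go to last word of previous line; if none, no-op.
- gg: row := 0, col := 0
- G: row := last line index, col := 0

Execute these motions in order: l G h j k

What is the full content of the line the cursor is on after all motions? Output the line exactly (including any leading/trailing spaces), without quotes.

After 1 (l): row=0 col=1 char='e'
After 2 (G): row=5 col=0 char='s'
After 3 (h): row=5 col=0 char='s'
After 4 (j): row=5 col=0 char='s'
After 5 (k): row=4 col=0 char='g'

Answer: gold  cat gold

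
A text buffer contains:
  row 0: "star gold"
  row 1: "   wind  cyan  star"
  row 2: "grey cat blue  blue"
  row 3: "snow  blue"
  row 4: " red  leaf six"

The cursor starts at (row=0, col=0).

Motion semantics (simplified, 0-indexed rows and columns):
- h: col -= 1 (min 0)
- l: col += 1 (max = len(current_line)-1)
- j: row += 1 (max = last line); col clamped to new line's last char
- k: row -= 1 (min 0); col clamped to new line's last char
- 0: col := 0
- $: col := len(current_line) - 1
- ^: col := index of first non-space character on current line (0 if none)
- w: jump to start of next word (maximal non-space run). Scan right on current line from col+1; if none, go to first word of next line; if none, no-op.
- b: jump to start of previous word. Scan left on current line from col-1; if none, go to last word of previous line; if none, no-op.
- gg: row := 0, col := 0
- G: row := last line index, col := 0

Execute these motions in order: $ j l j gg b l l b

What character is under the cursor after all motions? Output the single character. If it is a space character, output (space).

After 1 ($): row=0 col=8 char='d'
After 2 (j): row=1 col=8 char='_'
After 3 (l): row=1 col=9 char='c'
After 4 (j): row=2 col=9 char='b'
After 5 (gg): row=0 col=0 char='s'
After 6 (b): row=0 col=0 char='s'
After 7 (l): row=0 col=1 char='t'
After 8 (l): row=0 col=2 char='a'
After 9 (b): row=0 col=0 char='s'

Answer: s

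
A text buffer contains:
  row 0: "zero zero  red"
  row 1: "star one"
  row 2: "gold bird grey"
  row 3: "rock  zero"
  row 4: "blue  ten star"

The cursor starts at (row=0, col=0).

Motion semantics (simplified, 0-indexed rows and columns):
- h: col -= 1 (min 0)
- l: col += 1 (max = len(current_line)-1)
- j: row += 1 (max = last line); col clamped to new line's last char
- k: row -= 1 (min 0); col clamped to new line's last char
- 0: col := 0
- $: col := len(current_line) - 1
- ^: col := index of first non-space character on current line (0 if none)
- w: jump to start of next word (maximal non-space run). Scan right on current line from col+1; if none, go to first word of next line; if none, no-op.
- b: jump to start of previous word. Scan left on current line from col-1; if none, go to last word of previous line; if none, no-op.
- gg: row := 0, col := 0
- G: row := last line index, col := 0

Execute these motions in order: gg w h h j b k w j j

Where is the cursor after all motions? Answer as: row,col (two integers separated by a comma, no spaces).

After 1 (gg): row=0 col=0 char='z'
After 2 (w): row=0 col=5 char='z'
After 3 (h): row=0 col=4 char='_'
After 4 (h): row=0 col=3 char='o'
After 5 (j): row=1 col=3 char='r'
After 6 (b): row=1 col=0 char='s'
After 7 (k): row=0 col=0 char='z'
After 8 (w): row=0 col=5 char='z'
After 9 (j): row=1 col=5 char='o'
After 10 (j): row=2 col=5 char='b'

Answer: 2,5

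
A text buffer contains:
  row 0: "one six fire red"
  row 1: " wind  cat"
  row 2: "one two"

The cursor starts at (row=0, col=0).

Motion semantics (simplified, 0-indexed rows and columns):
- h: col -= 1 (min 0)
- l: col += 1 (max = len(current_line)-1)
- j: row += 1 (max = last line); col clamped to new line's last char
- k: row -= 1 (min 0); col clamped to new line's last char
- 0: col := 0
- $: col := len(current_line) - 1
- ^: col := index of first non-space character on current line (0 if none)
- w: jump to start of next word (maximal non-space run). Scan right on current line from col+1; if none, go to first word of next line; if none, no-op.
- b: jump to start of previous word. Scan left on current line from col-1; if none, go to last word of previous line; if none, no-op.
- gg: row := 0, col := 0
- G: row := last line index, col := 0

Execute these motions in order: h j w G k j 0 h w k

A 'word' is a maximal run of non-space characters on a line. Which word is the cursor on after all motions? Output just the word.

Answer: wind

Derivation:
After 1 (h): row=0 col=0 char='o'
After 2 (j): row=1 col=0 char='_'
After 3 (w): row=1 col=1 char='w'
After 4 (G): row=2 col=0 char='o'
After 5 (k): row=1 col=0 char='_'
After 6 (j): row=2 col=0 char='o'
After 7 (0): row=2 col=0 char='o'
After 8 (h): row=2 col=0 char='o'
After 9 (w): row=2 col=4 char='t'
After 10 (k): row=1 col=4 char='d'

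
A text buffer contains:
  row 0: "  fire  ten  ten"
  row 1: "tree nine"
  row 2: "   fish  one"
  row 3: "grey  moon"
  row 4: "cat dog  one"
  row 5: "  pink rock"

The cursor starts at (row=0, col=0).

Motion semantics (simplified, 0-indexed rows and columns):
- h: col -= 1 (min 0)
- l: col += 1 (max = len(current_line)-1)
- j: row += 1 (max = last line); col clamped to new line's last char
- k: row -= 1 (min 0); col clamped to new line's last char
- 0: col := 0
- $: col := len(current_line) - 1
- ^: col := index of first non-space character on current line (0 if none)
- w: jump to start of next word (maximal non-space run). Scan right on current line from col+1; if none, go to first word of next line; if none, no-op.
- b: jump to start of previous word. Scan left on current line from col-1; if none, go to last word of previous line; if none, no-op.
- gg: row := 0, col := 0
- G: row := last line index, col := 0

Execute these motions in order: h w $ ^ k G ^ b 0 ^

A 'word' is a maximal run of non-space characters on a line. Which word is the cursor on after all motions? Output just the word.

Answer: cat

Derivation:
After 1 (h): row=0 col=0 char='_'
After 2 (w): row=0 col=2 char='f'
After 3 ($): row=0 col=15 char='n'
After 4 (^): row=0 col=2 char='f'
After 5 (k): row=0 col=2 char='f'
After 6 (G): row=5 col=0 char='_'
After 7 (^): row=5 col=2 char='p'
After 8 (b): row=4 col=9 char='o'
After 9 (0): row=4 col=0 char='c'
After 10 (^): row=4 col=0 char='c'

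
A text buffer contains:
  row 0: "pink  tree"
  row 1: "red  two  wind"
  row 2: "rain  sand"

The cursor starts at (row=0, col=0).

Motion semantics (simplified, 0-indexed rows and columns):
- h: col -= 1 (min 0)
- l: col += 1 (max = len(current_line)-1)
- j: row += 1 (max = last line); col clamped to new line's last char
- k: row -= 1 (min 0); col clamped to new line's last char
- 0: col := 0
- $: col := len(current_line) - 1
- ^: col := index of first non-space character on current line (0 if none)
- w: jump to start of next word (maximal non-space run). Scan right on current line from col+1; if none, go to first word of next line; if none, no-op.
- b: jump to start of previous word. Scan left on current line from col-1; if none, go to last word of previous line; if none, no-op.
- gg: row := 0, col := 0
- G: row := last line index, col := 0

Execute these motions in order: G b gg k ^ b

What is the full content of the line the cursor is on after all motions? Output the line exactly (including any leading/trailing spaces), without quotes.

After 1 (G): row=2 col=0 char='r'
After 2 (b): row=1 col=10 char='w'
After 3 (gg): row=0 col=0 char='p'
After 4 (k): row=0 col=0 char='p'
After 5 (^): row=0 col=0 char='p'
After 6 (b): row=0 col=0 char='p'

Answer: pink  tree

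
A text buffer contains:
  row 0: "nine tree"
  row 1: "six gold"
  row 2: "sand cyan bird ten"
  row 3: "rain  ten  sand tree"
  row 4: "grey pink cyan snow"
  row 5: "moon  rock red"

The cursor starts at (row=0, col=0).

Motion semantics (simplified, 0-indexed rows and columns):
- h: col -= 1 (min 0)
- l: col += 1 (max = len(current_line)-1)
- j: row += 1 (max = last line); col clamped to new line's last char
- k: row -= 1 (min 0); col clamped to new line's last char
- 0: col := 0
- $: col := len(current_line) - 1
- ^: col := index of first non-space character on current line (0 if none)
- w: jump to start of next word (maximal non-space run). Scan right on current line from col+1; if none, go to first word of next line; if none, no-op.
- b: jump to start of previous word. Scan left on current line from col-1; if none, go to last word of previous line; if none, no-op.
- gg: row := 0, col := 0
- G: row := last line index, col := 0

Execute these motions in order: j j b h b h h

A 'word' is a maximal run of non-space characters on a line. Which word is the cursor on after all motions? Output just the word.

Answer: six

Derivation:
After 1 (j): row=1 col=0 char='s'
After 2 (j): row=2 col=0 char='s'
After 3 (b): row=1 col=4 char='g'
After 4 (h): row=1 col=3 char='_'
After 5 (b): row=1 col=0 char='s'
After 6 (h): row=1 col=0 char='s'
After 7 (h): row=1 col=0 char='s'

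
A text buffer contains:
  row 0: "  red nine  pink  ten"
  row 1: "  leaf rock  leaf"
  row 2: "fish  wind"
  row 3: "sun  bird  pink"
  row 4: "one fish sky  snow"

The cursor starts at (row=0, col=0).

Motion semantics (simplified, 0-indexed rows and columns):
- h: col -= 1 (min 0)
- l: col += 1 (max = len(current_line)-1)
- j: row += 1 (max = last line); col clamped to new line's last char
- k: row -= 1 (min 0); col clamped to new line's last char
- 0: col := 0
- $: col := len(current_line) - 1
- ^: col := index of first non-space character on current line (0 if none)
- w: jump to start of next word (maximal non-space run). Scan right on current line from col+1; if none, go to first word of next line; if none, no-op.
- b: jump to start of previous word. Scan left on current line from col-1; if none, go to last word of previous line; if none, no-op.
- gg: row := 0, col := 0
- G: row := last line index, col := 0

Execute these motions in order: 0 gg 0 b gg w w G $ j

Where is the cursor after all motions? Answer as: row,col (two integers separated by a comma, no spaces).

Answer: 4,17

Derivation:
After 1 (0): row=0 col=0 char='_'
After 2 (gg): row=0 col=0 char='_'
After 3 (0): row=0 col=0 char='_'
After 4 (b): row=0 col=0 char='_'
After 5 (gg): row=0 col=0 char='_'
After 6 (w): row=0 col=2 char='r'
After 7 (w): row=0 col=6 char='n'
After 8 (G): row=4 col=0 char='o'
After 9 ($): row=4 col=17 char='w'
After 10 (j): row=4 col=17 char='w'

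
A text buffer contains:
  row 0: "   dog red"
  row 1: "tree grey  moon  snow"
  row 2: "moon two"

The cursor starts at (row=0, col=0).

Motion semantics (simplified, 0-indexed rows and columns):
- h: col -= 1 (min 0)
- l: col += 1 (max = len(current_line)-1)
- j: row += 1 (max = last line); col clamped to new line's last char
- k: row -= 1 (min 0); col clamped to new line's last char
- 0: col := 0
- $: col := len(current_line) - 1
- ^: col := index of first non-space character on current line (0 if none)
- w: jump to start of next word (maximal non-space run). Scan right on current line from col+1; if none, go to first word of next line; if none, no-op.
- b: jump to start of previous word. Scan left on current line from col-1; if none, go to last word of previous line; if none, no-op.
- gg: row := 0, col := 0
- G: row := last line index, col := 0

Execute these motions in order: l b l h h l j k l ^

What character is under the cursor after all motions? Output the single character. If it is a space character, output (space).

After 1 (l): row=0 col=1 char='_'
After 2 (b): row=0 col=1 char='_'
After 3 (l): row=0 col=2 char='_'
After 4 (h): row=0 col=1 char='_'
After 5 (h): row=0 col=0 char='_'
After 6 (l): row=0 col=1 char='_'
After 7 (j): row=1 col=1 char='r'
After 8 (k): row=0 col=1 char='_'
After 9 (l): row=0 col=2 char='_'
After 10 (^): row=0 col=3 char='d'

Answer: d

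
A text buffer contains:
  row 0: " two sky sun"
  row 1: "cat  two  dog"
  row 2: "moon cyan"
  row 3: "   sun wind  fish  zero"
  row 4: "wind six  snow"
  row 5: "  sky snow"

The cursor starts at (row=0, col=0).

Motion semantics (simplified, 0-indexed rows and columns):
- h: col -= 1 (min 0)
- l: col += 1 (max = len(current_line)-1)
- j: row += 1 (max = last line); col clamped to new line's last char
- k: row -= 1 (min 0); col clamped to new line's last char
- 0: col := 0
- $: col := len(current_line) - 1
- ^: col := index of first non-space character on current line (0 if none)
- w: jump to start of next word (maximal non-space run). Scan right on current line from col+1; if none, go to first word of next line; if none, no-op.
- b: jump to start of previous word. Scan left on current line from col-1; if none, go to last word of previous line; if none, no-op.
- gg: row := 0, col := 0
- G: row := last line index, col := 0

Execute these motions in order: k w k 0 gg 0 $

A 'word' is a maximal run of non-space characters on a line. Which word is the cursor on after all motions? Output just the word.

Answer: sun

Derivation:
After 1 (k): row=0 col=0 char='_'
After 2 (w): row=0 col=1 char='t'
After 3 (k): row=0 col=1 char='t'
After 4 (0): row=0 col=0 char='_'
After 5 (gg): row=0 col=0 char='_'
After 6 (0): row=0 col=0 char='_'
After 7 ($): row=0 col=11 char='n'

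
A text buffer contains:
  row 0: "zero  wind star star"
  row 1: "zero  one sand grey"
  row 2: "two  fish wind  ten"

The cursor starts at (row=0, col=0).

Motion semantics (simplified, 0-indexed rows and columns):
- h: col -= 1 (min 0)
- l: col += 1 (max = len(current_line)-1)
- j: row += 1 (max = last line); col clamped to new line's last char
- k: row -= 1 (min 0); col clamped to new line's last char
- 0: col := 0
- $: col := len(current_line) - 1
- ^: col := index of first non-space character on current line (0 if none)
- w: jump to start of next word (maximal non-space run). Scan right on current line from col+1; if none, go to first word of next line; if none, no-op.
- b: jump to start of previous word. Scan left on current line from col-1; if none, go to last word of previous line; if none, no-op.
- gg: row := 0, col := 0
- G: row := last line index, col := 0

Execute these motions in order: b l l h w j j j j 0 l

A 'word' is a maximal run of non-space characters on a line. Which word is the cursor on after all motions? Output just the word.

Answer: two

Derivation:
After 1 (b): row=0 col=0 char='z'
After 2 (l): row=0 col=1 char='e'
After 3 (l): row=0 col=2 char='r'
After 4 (h): row=0 col=1 char='e'
After 5 (w): row=0 col=6 char='w'
After 6 (j): row=1 col=6 char='o'
After 7 (j): row=2 col=6 char='i'
After 8 (j): row=2 col=6 char='i'
After 9 (j): row=2 col=6 char='i'
After 10 (0): row=2 col=0 char='t'
After 11 (l): row=2 col=1 char='w'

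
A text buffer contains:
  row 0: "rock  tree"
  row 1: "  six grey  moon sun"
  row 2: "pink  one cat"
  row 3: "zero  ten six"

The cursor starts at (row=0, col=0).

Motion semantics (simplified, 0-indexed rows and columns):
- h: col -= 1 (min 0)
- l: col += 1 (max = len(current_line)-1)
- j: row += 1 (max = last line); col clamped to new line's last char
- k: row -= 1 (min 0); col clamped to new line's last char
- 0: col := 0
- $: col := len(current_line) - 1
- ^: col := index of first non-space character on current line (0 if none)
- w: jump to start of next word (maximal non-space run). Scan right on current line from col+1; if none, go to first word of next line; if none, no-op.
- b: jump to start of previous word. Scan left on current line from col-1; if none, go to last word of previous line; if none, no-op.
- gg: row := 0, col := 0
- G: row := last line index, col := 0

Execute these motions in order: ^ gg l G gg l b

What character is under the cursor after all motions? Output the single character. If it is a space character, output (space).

Answer: r

Derivation:
After 1 (^): row=0 col=0 char='r'
After 2 (gg): row=0 col=0 char='r'
After 3 (l): row=0 col=1 char='o'
After 4 (G): row=3 col=0 char='z'
After 5 (gg): row=0 col=0 char='r'
After 6 (l): row=0 col=1 char='o'
After 7 (b): row=0 col=0 char='r'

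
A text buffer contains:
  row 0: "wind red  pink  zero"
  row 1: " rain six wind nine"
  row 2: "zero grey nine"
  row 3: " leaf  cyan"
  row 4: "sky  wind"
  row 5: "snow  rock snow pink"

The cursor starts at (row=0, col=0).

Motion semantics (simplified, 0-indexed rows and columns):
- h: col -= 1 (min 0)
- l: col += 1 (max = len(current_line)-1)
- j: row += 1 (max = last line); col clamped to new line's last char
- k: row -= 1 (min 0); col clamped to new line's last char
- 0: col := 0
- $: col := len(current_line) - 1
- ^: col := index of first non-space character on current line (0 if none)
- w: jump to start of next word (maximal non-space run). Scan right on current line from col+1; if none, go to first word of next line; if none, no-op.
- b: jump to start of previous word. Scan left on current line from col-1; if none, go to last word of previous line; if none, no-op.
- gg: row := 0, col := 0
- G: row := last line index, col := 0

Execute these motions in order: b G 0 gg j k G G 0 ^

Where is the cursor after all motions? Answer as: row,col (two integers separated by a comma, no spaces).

After 1 (b): row=0 col=0 char='w'
After 2 (G): row=5 col=0 char='s'
After 3 (0): row=5 col=0 char='s'
After 4 (gg): row=0 col=0 char='w'
After 5 (j): row=1 col=0 char='_'
After 6 (k): row=0 col=0 char='w'
After 7 (G): row=5 col=0 char='s'
After 8 (G): row=5 col=0 char='s'
After 9 (0): row=5 col=0 char='s'
After 10 (^): row=5 col=0 char='s'

Answer: 5,0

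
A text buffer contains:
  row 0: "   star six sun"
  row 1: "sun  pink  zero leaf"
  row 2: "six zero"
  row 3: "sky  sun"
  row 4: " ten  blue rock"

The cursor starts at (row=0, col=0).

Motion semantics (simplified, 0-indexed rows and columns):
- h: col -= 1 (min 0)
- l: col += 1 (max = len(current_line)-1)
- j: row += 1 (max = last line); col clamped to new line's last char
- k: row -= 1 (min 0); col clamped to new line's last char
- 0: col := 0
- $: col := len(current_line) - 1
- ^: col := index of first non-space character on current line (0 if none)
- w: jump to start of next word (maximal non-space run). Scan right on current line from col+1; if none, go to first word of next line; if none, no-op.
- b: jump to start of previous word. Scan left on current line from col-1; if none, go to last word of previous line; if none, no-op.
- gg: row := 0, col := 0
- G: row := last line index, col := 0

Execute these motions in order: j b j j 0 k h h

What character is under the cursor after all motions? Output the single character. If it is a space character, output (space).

After 1 (j): row=1 col=0 char='s'
After 2 (b): row=0 col=12 char='s'
After 3 (j): row=1 col=12 char='e'
After 4 (j): row=2 col=7 char='o'
After 5 (0): row=2 col=0 char='s'
After 6 (k): row=1 col=0 char='s'
After 7 (h): row=1 col=0 char='s'
After 8 (h): row=1 col=0 char='s'

Answer: s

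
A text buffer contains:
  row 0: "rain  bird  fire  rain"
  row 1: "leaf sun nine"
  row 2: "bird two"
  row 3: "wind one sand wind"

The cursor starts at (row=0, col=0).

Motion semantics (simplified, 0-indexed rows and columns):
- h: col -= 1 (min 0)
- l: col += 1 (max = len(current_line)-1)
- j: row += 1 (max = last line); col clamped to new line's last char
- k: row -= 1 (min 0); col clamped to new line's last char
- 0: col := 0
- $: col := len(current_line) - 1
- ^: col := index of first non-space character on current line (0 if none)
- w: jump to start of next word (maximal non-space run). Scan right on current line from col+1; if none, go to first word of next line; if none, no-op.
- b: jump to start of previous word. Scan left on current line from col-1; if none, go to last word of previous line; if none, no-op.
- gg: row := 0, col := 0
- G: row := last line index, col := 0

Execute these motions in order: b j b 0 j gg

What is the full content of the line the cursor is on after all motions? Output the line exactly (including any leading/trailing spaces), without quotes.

Answer: rain  bird  fire  rain

Derivation:
After 1 (b): row=0 col=0 char='r'
After 2 (j): row=1 col=0 char='l'
After 3 (b): row=0 col=18 char='r'
After 4 (0): row=0 col=0 char='r'
After 5 (j): row=1 col=0 char='l'
After 6 (gg): row=0 col=0 char='r'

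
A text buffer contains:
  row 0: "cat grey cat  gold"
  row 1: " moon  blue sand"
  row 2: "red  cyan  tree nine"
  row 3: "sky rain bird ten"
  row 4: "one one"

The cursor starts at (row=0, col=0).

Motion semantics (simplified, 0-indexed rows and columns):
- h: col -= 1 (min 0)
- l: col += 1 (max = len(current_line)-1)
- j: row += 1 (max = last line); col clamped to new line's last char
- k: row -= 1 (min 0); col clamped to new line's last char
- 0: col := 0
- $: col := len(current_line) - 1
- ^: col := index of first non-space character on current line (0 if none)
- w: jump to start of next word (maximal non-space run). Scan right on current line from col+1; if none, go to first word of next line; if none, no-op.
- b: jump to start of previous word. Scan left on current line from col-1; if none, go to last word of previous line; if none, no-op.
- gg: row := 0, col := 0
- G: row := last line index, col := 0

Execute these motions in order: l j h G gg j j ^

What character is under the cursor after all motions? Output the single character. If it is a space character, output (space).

After 1 (l): row=0 col=1 char='a'
After 2 (j): row=1 col=1 char='m'
After 3 (h): row=1 col=0 char='_'
After 4 (G): row=4 col=0 char='o'
After 5 (gg): row=0 col=0 char='c'
After 6 (j): row=1 col=0 char='_'
After 7 (j): row=2 col=0 char='r'
After 8 (^): row=2 col=0 char='r'

Answer: r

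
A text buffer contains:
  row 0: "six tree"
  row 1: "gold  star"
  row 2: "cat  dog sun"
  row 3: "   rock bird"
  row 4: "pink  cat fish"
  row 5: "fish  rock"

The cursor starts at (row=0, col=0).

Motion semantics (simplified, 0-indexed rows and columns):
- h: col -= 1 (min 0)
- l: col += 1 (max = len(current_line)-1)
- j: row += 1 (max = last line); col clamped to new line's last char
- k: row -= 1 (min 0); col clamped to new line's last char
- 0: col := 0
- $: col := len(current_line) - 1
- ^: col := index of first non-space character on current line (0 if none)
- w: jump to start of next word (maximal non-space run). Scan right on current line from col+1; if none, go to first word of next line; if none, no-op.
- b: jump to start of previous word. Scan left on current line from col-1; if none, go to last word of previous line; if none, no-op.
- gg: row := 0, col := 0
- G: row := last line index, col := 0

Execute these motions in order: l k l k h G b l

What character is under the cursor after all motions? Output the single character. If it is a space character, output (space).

Answer: i

Derivation:
After 1 (l): row=0 col=1 char='i'
After 2 (k): row=0 col=1 char='i'
After 3 (l): row=0 col=2 char='x'
After 4 (k): row=0 col=2 char='x'
After 5 (h): row=0 col=1 char='i'
After 6 (G): row=5 col=0 char='f'
After 7 (b): row=4 col=10 char='f'
After 8 (l): row=4 col=11 char='i'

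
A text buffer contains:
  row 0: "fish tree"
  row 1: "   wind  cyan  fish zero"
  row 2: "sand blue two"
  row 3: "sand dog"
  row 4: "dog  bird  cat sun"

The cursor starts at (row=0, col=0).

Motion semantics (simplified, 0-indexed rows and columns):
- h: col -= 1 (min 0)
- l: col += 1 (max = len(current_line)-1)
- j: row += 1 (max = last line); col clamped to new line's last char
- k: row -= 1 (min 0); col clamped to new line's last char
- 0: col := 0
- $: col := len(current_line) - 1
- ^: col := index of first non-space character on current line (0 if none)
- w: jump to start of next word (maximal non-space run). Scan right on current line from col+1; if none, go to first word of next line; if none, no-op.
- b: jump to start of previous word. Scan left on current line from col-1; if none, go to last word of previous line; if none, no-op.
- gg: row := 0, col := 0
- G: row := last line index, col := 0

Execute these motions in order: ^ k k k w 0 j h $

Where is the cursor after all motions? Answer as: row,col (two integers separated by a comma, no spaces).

Answer: 1,23

Derivation:
After 1 (^): row=0 col=0 char='f'
After 2 (k): row=0 col=0 char='f'
After 3 (k): row=0 col=0 char='f'
After 4 (k): row=0 col=0 char='f'
After 5 (w): row=0 col=5 char='t'
After 6 (0): row=0 col=0 char='f'
After 7 (j): row=1 col=0 char='_'
After 8 (h): row=1 col=0 char='_'
After 9 ($): row=1 col=23 char='o'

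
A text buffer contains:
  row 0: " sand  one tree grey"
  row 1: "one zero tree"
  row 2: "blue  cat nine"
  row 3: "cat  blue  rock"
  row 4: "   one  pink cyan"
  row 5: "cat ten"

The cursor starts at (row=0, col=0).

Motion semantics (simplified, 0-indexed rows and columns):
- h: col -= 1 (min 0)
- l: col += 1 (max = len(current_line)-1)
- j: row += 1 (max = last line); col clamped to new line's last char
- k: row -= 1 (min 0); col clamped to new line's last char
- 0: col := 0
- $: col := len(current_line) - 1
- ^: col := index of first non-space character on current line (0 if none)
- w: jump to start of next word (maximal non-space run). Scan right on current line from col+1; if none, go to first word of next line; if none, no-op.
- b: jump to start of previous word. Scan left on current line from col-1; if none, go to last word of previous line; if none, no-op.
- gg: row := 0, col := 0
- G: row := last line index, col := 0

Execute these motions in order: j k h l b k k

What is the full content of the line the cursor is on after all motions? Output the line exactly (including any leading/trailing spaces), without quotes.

After 1 (j): row=1 col=0 char='o'
After 2 (k): row=0 col=0 char='_'
After 3 (h): row=0 col=0 char='_'
After 4 (l): row=0 col=1 char='s'
After 5 (b): row=0 col=1 char='s'
After 6 (k): row=0 col=1 char='s'
After 7 (k): row=0 col=1 char='s'

Answer:  sand  one tree grey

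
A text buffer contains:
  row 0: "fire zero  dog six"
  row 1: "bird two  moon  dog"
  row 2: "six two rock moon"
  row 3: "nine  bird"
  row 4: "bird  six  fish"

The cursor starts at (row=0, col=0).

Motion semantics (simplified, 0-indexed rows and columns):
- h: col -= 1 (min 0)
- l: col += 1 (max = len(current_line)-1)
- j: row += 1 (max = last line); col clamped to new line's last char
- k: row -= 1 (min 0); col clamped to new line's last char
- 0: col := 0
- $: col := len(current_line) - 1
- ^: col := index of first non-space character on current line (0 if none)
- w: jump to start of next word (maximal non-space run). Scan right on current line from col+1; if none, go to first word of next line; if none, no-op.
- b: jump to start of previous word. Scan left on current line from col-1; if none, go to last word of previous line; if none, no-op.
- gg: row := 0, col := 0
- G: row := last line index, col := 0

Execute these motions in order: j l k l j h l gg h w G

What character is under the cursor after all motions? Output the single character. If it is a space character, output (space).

Answer: b

Derivation:
After 1 (j): row=1 col=0 char='b'
After 2 (l): row=1 col=1 char='i'
After 3 (k): row=0 col=1 char='i'
After 4 (l): row=0 col=2 char='r'
After 5 (j): row=1 col=2 char='r'
After 6 (h): row=1 col=1 char='i'
After 7 (l): row=1 col=2 char='r'
After 8 (gg): row=0 col=0 char='f'
After 9 (h): row=0 col=0 char='f'
After 10 (w): row=0 col=5 char='z'
After 11 (G): row=4 col=0 char='b'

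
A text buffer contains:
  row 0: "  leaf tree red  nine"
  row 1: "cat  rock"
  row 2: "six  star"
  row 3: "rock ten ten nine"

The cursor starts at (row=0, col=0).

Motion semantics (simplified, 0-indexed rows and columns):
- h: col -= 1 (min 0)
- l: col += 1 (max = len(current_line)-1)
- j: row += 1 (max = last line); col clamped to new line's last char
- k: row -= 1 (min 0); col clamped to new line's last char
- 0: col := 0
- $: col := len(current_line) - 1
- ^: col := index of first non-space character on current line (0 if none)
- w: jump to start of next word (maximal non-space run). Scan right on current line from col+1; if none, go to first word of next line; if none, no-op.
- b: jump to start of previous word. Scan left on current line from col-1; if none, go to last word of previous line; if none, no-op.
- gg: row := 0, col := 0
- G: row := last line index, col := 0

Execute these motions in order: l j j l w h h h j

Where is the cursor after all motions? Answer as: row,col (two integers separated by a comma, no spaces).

Answer: 3,2

Derivation:
After 1 (l): row=0 col=1 char='_'
After 2 (j): row=1 col=1 char='a'
After 3 (j): row=2 col=1 char='i'
After 4 (l): row=2 col=2 char='x'
After 5 (w): row=2 col=5 char='s'
After 6 (h): row=2 col=4 char='_'
After 7 (h): row=2 col=3 char='_'
After 8 (h): row=2 col=2 char='x'
After 9 (j): row=3 col=2 char='c'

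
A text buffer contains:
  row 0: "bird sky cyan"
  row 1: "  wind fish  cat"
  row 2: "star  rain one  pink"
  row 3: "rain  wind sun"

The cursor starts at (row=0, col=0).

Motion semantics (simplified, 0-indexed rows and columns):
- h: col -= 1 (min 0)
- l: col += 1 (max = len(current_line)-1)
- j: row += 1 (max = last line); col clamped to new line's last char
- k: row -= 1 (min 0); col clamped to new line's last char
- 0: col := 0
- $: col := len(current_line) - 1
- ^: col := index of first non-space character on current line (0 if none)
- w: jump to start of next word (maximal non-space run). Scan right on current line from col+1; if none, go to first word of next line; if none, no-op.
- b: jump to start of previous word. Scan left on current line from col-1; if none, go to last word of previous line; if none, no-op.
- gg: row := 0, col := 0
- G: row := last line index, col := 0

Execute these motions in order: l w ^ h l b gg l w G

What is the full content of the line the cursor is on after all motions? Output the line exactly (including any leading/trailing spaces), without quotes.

After 1 (l): row=0 col=1 char='i'
After 2 (w): row=0 col=5 char='s'
After 3 (^): row=0 col=0 char='b'
After 4 (h): row=0 col=0 char='b'
After 5 (l): row=0 col=1 char='i'
After 6 (b): row=0 col=0 char='b'
After 7 (gg): row=0 col=0 char='b'
After 8 (l): row=0 col=1 char='i'
After 9 (w): row=0 col=5 char='s'
After 10 (G): row=3 col=0 char='r'

Answer: rain  wind sun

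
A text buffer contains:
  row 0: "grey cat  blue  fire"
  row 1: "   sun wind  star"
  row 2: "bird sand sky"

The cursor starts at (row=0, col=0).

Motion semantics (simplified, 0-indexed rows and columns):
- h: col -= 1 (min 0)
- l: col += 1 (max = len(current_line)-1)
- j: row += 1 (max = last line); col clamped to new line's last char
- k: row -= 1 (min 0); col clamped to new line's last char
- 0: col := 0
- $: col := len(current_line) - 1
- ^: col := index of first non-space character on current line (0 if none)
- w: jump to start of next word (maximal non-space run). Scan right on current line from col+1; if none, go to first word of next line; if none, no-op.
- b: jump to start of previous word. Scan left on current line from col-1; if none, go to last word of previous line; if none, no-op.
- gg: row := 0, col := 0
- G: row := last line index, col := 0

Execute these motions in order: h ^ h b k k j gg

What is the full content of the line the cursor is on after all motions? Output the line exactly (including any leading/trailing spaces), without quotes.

After 1 (h): row=0 col=0 char='g'
After 2 (^): row=0 col=0 char='g'
After 3 (h): row=0 col=0 char='g'
After 4 (b): row=0 col=0 char='g'
After 5 (k): row=0 col=0 char='g'
After 6 (k): row=0 col=0 char='g'
After 7 (j): row=1 col=0 char='_'
After 8 (gg): row=0 col=0 char='g'

Answer: grey cat  blue  fire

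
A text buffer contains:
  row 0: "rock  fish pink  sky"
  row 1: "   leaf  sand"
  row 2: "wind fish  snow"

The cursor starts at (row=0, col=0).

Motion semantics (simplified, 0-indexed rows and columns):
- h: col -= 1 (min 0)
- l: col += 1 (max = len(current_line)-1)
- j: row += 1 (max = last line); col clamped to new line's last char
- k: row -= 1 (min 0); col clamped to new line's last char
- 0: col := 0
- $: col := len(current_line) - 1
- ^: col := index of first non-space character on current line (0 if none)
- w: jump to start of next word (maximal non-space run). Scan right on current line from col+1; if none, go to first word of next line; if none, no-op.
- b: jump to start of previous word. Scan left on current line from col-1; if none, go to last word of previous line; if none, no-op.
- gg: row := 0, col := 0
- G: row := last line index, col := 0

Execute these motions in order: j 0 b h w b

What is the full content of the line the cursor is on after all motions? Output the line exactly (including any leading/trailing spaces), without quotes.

After 1 (j): row=1 col=0 char='_'
After 2 (0): row=1 col=0 char='_'
After 3 (b): row=0 col=17 char='s'
After 4 (h): row=0 col=16 char='_'
After 5 (w): row=0 col=17 char='s'
After 6 (b): row=0 col=11 char='p'

Answer: rock  fish pink  sky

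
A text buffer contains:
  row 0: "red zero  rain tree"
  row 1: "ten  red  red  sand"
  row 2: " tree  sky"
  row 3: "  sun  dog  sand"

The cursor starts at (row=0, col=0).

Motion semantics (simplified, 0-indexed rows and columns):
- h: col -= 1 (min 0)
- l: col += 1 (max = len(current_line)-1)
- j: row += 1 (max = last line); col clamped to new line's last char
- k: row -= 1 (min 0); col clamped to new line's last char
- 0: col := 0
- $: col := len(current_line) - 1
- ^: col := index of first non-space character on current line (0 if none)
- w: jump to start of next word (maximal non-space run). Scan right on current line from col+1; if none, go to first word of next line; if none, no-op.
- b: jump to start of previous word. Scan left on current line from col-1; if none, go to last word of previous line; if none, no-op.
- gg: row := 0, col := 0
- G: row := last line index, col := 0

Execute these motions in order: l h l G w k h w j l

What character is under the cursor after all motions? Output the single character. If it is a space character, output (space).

Answer: o

Derivation:
After 1 (l): row=0 col=1 char='e'
After 2 (h): row=0 col=0 char='r'
After 3 (l): row=0 col=1 char='e'
After 4 (G): row=3 col=0 char='_'
After 5 (w): row=3 col=2 char='s'
After 6 (k): row=2 col=2 char='r'
After 7 (h): row=2 col=1 char='t'
After 8 (w): row=2 col=7 char='s'
After 9 (j): row=3 col=7 char='d'
After 10 (l): row=3 col=8 char='o'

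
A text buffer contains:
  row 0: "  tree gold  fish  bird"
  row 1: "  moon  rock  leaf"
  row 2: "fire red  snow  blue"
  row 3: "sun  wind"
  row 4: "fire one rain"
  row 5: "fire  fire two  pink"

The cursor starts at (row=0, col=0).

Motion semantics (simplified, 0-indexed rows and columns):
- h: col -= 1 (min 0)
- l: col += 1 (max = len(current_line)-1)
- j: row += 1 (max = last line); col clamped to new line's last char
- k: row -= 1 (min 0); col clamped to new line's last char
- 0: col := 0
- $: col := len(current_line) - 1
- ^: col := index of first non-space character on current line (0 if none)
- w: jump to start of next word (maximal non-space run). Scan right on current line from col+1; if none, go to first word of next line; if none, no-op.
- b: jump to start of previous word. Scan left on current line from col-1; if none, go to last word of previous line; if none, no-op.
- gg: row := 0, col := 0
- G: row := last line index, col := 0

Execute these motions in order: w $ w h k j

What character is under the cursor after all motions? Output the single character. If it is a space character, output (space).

After 1 (w): row=0 col=2 char='t'
After 2 ($): row=0 col=22 char='d'
After 3 (w): row=1 col=2 char='m'
After 4 (h): row=1 col=1 char='_'
After 5 (k): row=0 col=1 char='_'
After 6 (j): row=1 col=1 char='_'

Answer: (space)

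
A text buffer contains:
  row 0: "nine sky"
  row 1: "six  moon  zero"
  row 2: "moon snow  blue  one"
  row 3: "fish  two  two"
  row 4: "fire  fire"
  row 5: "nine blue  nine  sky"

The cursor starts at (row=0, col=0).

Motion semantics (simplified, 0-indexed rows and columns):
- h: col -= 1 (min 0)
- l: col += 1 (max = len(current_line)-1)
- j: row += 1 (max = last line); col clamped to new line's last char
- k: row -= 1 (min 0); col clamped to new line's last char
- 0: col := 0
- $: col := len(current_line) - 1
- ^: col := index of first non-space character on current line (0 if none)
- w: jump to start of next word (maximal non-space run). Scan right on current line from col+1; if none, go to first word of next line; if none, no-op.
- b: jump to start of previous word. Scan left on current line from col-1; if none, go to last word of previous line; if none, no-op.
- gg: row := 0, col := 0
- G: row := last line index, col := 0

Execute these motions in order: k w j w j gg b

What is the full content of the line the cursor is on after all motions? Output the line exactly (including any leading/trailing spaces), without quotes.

Answer: nine sky

Derivation:
After 1 (k): row=0 col=0 char='n'
After 2 (w): row=0 col=5 char='s'
After 3 (j): row=1 col=5 char='m'
After 4 (w): row=1 col=11 char='z'
After 5 (j): row=2 col=11 char='b'
After 6 (gg): row=0 col=0 char='n'
After 7 (b): row=0 col=0 char='n'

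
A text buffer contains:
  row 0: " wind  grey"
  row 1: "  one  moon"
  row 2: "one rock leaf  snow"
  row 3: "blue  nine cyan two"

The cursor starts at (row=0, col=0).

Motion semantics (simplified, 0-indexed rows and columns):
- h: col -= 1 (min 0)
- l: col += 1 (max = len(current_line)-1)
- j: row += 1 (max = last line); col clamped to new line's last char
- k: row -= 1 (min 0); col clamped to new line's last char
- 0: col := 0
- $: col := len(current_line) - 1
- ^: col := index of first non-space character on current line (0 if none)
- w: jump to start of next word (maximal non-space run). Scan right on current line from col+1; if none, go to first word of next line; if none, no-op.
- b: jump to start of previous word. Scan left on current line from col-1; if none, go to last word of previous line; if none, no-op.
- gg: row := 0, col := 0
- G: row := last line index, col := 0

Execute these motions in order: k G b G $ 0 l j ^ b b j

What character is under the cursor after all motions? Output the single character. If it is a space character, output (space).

Answer: e

Derivation:
After 1 (k): row=0 col=0 char='_'
After 2 (G): row=3 col=0 char='b'
After 3 (b): row=2 col=15 char='s'
After 4 (G): row=3 col=0 char='b'
After 5 ($): row=3 col=18 char='o'
After 6 (0): row=3 col=0 char='b'
After 7 (l): row=3 col=1 char='l'
After 8 (j): row=3 col=1 char='l'
After 9 (^): row=3 col=0 char='b'
After 10 (b): row=2 col=15 char='s'
After 11 (b): row=2 col=9 char='l'
After 12 (j): row=3 col=9 char='e'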